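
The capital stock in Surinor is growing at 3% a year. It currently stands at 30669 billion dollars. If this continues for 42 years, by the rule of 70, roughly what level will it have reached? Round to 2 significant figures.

roughly 110000 billion dollars

Doubling time ≈ 70/3 = 23.33 years.
42 years is 42/23.33 ≈ 1.80 doublings, a factor of 2^1.80 ≈ 3.48.
30669 × 3.48 ≈ 110000 billion dollars.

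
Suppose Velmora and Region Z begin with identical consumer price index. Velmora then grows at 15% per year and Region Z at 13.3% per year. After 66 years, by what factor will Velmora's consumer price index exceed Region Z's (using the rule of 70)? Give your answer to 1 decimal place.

about 3.0 times

Velmora pulls ahead at 1.7 pp per year, so the ratio doubles every 70/1.7 ≈ 41.18 years.
In 66 years that's 1.60 doublings: 2^1.60 ≈ 3.0.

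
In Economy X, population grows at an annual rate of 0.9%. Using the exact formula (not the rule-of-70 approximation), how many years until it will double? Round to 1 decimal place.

77.4 years

t = ln(2) / ln(1 + 0.009) = 0.6931 / 0.008960 ≈ 77.35.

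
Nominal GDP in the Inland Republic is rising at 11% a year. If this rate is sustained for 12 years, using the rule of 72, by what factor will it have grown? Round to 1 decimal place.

roughly 3.6 times

Doubles every ≈ 6.55 years (72/11).
12 years is 1.83 doublings; 2^1.83 ≈ 3.6×.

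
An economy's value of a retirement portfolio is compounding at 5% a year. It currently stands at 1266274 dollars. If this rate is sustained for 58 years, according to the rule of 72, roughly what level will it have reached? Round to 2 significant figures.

around 21000000 dollars

Doubling time ≈ 72/5 = 14.40 years.
58 years is 58/14.40 ≈ 4.03 doublings, a factor of 2^4.03 ≈ 16.34.
1266274 × 16.34 ≈ 21000000 dollars.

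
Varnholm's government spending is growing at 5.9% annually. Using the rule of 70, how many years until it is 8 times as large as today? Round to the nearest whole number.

≈ 36 years

One doubling takes 70/5.9 = 11.86 years.
8× is 3 doublings, so 3 × 11.86 ≈ 36 years.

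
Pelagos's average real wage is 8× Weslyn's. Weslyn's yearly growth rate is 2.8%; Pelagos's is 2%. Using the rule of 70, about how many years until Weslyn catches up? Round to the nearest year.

around 263 years

Weslyn gains on Pelagos at 2.8% − 2% = 0.8 points a year.
At that relative rate the gap halves every 70/0.8 ≈ 87.50 years.
An 8× gap closes after 3 halvings: 3 × 87.50 ≈ 263 years.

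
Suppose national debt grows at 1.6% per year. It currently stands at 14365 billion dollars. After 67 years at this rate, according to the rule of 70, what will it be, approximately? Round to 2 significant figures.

It doubles every 70/1.6 ≈ 43.75 years, so 67 years is 1.53 doublings.
2^1.53 ≈ 2.89; 14365 × 2.89 ≈ 42000 billion dollars.

around 42000 billion dollars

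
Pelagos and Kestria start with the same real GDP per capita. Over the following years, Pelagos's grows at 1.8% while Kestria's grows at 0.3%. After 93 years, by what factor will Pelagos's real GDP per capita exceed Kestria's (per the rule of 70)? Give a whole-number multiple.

Pelagos pulls ahead at 1.5 pp per year, so the ratio doubles every 70/1.5 ≈ 46.67 years.
In 93 years that's 1.99 doublings: 2^1.99 ≈ 4.

4 times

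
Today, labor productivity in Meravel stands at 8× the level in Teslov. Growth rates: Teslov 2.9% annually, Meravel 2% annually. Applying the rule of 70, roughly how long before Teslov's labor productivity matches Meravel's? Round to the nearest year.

What matters is the difference: 0.9 pp.
Rule of 70 on the gap: the ratio halves every 70/0.9 ≈ 77.78 years.
An 8× gap closes after 3 halvings: 3 × 77.78 ≈ 233 years.

approximately 233 years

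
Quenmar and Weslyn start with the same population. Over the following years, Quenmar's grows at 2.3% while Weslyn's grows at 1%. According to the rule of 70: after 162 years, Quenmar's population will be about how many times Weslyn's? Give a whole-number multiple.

8 times

Quenmar pulls ahead at 1.3 pp per year, so the ratio doubles every 70/1.3 ≈ 53.85 years.
In 162 years that's 3.01 doublings: 2^3.01 ≈ 8.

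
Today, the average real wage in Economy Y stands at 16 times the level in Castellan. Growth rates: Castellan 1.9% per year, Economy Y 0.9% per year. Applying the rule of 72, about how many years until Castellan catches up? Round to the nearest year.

about 288 years

What matters is the difference: 1 pp.
Rule of 72 on the gap: the ratio halves every 72/1 ≈ 72.00 years.
A 16 times gap closes after 4 halvings: 4 × 72.00 ≈ 288 years.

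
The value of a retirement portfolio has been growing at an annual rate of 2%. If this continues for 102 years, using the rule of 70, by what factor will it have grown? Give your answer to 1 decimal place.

roughly 7.5 times

Doubles every ≈ 35.00 years (70/2).
102 years is 2.91 doublings; 2^2.91 ≈ 7.5×.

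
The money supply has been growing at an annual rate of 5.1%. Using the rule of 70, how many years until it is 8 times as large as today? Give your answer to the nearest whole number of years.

approximately 41 years

At 5.1% it doubles every 70/5.1 ≈ 13.73 years.
8× is 3 doublings, so 3 × 13.73 ≈ 41 years.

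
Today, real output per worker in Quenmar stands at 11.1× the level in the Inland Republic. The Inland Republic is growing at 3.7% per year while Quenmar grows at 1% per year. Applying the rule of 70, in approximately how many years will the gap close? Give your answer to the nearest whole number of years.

≈ 90 years

The growth-rate gap is 3.7% − 1% = 2.7 percentage points.
So the ratio between them halves every 70/2.7 ≈ 25.93 years.
An 11.1× gap takes log₂(11.1) ≈ 3.47 halvings to close: 3.47 × 25.93 ≈ 90 years.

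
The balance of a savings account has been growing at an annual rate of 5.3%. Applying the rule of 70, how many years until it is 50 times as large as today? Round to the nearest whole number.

around 75 years

Doubling time ≈ 70/5.3 = 13.21 years.
50× is log₂ 50 ≈ 5.64 doublings, so ≈ 5.64 × 13.21 = 75 years.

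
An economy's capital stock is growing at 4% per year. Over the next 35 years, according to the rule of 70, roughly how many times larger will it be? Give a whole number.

around 4 times

70/4 ≈ 17.50 years per doubling.
35 years fits 2 doublings: 2^2 = 4.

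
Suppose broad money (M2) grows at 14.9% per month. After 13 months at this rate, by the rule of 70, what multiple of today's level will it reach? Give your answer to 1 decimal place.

Doubling time ≈ 70/14.9 = 4.70 months.
13 months / 4.70 ≈ 2.77 doublings → factor 2^2.77 ≈ 6.8.

about 6.8 times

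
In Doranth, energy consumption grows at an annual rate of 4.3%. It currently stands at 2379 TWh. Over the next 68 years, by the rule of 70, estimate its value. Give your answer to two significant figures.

It doubles every 70/4.3 ≈ 16.28 years, so 68 years is 4.18 doublings.
2^4.18 ≈ 18.13; 2379 × 18.13 ≈ 43000 TWh.

around 43000 TWh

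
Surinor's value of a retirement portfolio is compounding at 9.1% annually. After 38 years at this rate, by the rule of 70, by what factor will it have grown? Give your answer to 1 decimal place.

Doubling time ≈ 70/9.1 = 7.69 years.
38 years / 7.69 ≈ 4.94 doublings → factor 2^4.94 ≈ 30.7.

roughly 30.7 times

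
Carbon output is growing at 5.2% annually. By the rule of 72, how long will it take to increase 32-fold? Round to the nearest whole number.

Doubling time ≈ 72/5.2 = 13.85 years.
Getting to 32× needs 5 doublings: 5 × 13.85 ≈ 69 years.

approximately 69 years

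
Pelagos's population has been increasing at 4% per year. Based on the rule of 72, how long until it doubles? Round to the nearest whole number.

At 4%, doubling takes about 72/4 = 18.00 years.

about 18 years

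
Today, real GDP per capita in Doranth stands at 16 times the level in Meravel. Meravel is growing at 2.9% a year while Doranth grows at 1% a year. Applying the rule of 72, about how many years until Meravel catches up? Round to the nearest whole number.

≈ 152 years

Meravel gains on Doranth at 2.9% − 1% = 1.9 points a year.
At that relative rate the gap halves every 72/1.9 ≈ 37.89 years.
A 16 times gap closes after 4 halvings: 4 × 37.89 ≈ 152 years.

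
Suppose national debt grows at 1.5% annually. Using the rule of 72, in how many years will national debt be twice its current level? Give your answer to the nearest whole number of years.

At 1.5%, doubling takes about 72/1.5 = 48.00 years.

around 48 years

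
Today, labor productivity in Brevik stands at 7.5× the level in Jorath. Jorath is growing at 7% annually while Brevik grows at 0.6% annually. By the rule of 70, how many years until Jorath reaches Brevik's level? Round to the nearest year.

The growth-rate gap is 7% − 0.6% = 6.4 percentage points.
So the ratio between them halves every 70/6.4 ≈ 10.94 years.
A 7.5× gap takes log₂(7.5) ≈ 2.91 halvings to close: 2.91 × 10.94 ≈ 32 years.

32 years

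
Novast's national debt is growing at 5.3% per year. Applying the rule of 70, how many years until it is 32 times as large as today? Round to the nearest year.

roughly 66 years

Doubling time ≈ 70/5.3 = 13.21 years.
32× is 5 doublings, so 5 × 13.21 ≈ 66 years.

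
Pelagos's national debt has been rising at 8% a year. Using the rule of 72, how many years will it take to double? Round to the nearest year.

around 9 years

At 8%, doubling takes about 72/8 = 9.00 years.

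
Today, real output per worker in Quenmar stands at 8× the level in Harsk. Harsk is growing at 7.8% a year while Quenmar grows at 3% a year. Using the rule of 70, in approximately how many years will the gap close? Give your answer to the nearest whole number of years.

Harsk gains on Quenmar at 7.8% − 3% = 4.8 points a year.
At that relative rate the gap halves every 70/4.8 ≈ 14.58 years.
An 8× gap closes after 3 halvings: 3 × 14.58 ≈ 44 years.

44 years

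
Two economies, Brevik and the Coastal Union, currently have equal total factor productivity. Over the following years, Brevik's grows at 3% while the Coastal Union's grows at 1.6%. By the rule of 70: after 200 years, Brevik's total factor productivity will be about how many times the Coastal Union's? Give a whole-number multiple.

Rate gap = 3% − 1.6% = 1.4 points.
The ratio doubles every 70/1.4 ≈ 50.00 years.
200/50.00 ≈ 4.00 doublings → ratio ≈ 2^4.00 ≈ 16.

around 16 times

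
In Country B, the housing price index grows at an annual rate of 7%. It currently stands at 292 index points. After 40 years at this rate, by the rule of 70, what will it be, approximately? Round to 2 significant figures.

roughly 4700 index points

Doubling time ≈ 70/7 = 10.00 years.
40 years is 40/10.00 ≈ 4.00 doublings, a factor of 2^4.00 ≈ 16.00.
292 × 16.00 ≈ 4700 index points.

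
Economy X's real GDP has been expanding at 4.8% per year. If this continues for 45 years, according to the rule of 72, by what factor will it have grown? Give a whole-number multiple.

8 times

At 4.8% one doubling takes ≈ 15.00 years; 45 years is 3 of them, so ×8.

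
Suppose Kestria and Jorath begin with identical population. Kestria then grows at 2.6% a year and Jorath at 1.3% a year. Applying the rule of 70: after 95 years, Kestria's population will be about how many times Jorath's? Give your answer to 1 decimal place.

Kestria pulls ahead at 1.3 pp per year, so the ratio doubles every 70/1.3 ≈ 53.85 years.
In 95 years that's 1.76 doublings: 2^1.76 ≈ 3.4.

3.4 times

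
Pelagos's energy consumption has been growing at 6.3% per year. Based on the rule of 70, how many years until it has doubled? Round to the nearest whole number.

≈ 11 years

70/6.3 ≈ 11.11, so it doubles roughly every 11 years.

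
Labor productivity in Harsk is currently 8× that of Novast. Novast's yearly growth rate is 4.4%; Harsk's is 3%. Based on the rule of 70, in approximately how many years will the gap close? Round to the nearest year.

Novast gains on Harsk at 4.4% − 3% = 1.4 points a year.
At that relative rate the gap halves every 70/1.4 ≈ 50.00 years.
An 8× gap closes after 3 halvings: 3 × 50.00 ≈ 150 years.

roughly 150 years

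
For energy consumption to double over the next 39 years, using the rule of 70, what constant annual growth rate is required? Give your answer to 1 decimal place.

≈ 1.8%

70 / 39 ≈ 1.79, so about 1.8% a year.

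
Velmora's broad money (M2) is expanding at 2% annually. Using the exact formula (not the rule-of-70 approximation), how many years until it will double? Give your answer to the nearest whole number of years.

t = ln(2) / ln(1 + 0.02) = 0.6931 / 0.019803 ≈ 35.00.
≈ 35 years.

35 years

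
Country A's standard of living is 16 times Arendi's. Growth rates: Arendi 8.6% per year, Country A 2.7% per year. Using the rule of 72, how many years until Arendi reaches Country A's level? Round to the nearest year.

around 49 years

The growth-rate gap is 8.6% − 2.7% = 5.9 percentage points.
So the ratio between them halves every 72/5.9 ≈ 12.20 years.
A 16 times gap closes after 4 halvings: 4 × 12.20 ≈ 49 years.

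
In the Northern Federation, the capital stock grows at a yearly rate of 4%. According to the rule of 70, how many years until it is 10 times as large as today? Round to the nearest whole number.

≈ 58 years

At 4% it doubles every 70/4 ≈ 17.50 years.
Reaching 10× takes log₂(10) ≈ 3.32 doublings.
3.32 × 17.50 ≈ 58 years.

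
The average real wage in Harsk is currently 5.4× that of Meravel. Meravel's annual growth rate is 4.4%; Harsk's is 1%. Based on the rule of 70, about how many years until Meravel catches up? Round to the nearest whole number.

The growth-rate gap is 4.4% − 1% = 3.4 percentage points.
So the ratio between them halves every 70/3.4 ≈ 20.59 years.
A 5.4× gap takes log₂(5.4) ≈ 2.43 halvings to close: 2.43 × 20.59 ≈ 50 years.

about 50 years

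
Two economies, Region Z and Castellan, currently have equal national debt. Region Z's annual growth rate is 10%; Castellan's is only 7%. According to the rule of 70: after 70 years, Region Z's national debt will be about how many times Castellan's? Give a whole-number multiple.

about 8 times

Region Z pulls ahead at 3 pp per year, so the ratio doubles every 70/3 ≈ 23.33 years.
In 70 years that's 3.00 doublings: 2^3.00 ≈ 8.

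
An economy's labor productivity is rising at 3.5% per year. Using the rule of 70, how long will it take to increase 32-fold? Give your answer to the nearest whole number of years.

≈ 100 years

One doubling takes 70/3.5 = 20.00 years.
Getting to 32× needs 5 doublings: 5 × 20.00 ≈ 100 years.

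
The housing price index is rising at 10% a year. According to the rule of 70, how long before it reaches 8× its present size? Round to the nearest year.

One doubling takes 70/10 = 7.00 years.
8× is 3 doublings, so 3 × 7.00 ≈ 21 years.

roughly 21 years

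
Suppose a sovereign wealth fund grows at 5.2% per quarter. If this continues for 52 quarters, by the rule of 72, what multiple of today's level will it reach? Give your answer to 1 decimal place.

Doubling time ≈ 72/5.2 = 13.85 quarters.
52 quarters / 13.85 ≈ 3.75 doublings → factor 2^3.75 ≈ 13.5.

about 13.5 times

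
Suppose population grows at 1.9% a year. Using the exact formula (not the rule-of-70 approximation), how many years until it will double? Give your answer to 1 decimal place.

36.8 years

t = ln(2) / ln(1 + 0.019) = 0.6931 / 0.018822 ≈ 36.82.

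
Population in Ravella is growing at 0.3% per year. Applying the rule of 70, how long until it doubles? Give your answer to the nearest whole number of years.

70/0.3 ≈ 233.33, so it doubles roughly every 233 years.

233 years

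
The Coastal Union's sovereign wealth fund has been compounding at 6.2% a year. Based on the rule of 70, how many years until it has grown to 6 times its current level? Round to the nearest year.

At 6.2% it doubles every 70/6.2 ≈ 11.29 years.
Reaching 6× takes log₂(6) ≈ 2.58 doublings.
2.58 × 11.29 ≈ 29 years.

29 years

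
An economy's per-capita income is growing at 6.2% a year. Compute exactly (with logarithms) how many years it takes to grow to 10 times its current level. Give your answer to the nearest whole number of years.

t = ln(10) / ln(1 + 0.062) = 2.3026 / 0.060154 ≈ 38.28.
≈ 38 years.

38 years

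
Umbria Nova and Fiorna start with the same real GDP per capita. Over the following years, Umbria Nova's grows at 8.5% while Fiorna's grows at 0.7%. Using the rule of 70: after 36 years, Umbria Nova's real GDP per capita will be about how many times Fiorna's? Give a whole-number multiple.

Only the 7.8-point difference matters.
70/7.8 ≈ 8.97 years per doubling of the ratio; 36 years gives 4.01 doublings, so ≈ 16×.

≈ 16 times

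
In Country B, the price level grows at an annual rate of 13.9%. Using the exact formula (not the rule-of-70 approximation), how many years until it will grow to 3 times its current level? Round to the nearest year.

8 years

t = ln(3) / ln(1 + 0.139) = 1.0986 / 0.130151 ≈ 8.44.
≈ 8 years.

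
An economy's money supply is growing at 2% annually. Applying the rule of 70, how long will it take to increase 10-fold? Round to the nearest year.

Doubling time ≈ 70/2 = 35.00 years.
10× is log₂ 10 ≈ 3.32 doublings, so ≈ 3.32 × 35.00 = 116 years.

around 116 years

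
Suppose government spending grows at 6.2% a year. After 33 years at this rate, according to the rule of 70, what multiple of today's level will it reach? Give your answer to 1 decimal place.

7.6 times

Doubles every ≈ 11.29 years (70/6.2).
33 years is 2.92 doublings; 2^2.92 ≈ 7.6×.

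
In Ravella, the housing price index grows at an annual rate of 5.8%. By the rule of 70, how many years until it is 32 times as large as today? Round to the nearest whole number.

about 60 years

One doubling takes 70/5.8 = 12.07 years.
Getting to 32× needs 5 doublings: 5 × 12.07 ≈ 60 years.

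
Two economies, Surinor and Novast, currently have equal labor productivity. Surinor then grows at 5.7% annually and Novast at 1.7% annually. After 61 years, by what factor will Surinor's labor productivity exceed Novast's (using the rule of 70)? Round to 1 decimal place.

roughly 11.2 times

Only the 4-point difference matters.
70/4 ≈ 17.50 years per doubling of the ratio; 61 years gives 3.49 doublings, so ≈ 11.2×.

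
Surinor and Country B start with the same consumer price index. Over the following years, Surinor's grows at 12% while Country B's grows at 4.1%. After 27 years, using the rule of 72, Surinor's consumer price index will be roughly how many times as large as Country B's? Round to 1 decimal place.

≈ 7.8 times

Only the 7.9-point difference matters.
72/7.9 ≈ 9.11 years per doubling of the ratio; 27 years gives 2.96 doublings, so ≈ 7.8×.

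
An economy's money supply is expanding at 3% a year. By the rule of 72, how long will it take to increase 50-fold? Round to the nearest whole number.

≈ 135 years

At 3% it doubles every 72/3 ≈ 24.00 years.
50× is log₂ 50 ≈ 5.64 doublings, so ≈ 5.64 × 24.00 = 135 years.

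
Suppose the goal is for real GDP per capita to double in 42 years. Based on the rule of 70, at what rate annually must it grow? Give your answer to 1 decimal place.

about 1.7%

70 / 42 ≈ 1.67, so about 1.7% annually.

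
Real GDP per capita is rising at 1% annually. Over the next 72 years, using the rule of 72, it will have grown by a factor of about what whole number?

Doubling time ≈ 72/1 = 72.00 years.
72/72.00 ≈ 1 doubling, so about 2^1 = 2×.

roughly 2 times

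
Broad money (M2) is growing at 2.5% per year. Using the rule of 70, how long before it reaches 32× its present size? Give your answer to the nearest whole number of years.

140 years

One doubling takes 70/2.5 = 28.00 years.
32× is 5 doublings, so 5 × 28.00 ≈ 140 years.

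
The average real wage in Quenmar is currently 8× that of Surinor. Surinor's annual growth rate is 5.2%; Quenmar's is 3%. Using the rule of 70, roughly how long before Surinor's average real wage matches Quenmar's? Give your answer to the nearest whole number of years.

What matters is the difference: 2.2 pp.
Rule of 70 on the gap: the ratio halves every 70/2.2 ≈ 31.82 years.
An 8× gap closes after 3 halvings: 3 × 31.82 ≈ 95 years.

around 95 years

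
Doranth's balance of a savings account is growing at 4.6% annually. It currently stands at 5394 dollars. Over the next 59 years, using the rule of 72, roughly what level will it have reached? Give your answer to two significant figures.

Doubling time ≈ 72/4.6 = 15.65 years.
59 years is 59/15.65 ≈ 3.77 doublings, a factor of 2^3.77 ≈ 13.64.
5394 × 13.64 ≈ 74000 dollars.

74000 dollars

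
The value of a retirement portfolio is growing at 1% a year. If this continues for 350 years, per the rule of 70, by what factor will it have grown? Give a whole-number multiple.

Doubling time ≈ 70/1 = 70.00 years.
350/70.00 ≈ 5 doublings, so about 2^5 = 32×.

approximately 32 times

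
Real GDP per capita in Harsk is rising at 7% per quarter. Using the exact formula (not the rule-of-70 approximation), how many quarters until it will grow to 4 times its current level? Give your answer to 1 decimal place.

t = ln(4) / ln(1 + 0.07) = 1.3863 / 0.067659 ≈ 20.49.

20.5 quarters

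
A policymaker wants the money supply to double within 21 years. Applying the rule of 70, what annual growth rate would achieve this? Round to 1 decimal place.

70 / 21 ≈ 3.33, so about 3.3% a year.

around 3.3%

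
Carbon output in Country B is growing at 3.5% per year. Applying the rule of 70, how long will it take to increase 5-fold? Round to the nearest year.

Doubling time ≈ 70/3.5 = 20.00 years.
5× is log₂ 5 ≈ 2.32 doublings, so ≈ 2.32 × 20.00 = 46 years.

about 46 years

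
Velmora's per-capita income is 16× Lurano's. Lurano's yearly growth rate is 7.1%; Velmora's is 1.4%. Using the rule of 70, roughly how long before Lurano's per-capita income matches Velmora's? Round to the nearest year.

roughly 49 years

Lurano gains on Velmora at 7.1% − 1.4% = 5.7 points a year.
At that relative rate the gap halves every 70/5.7 ≈ 12.28 years.
A 16× gap closes after 4 halvings: 4 × 12.28 ≈ 49 years.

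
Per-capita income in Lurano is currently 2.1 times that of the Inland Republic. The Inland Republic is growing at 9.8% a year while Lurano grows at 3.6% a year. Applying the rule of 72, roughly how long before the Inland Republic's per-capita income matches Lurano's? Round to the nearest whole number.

approximately 12 years

The growth-rate gap is 9.8% − 3.6% = 6.2 percentage points.
So the ratio between them halves every 72/6.2 ≈ 11.61 years.
A 2.1 times gap takes log₂(2.1) ≈ 1.07 halvings to close: 1.07 × 11.61 ≈ 12 years.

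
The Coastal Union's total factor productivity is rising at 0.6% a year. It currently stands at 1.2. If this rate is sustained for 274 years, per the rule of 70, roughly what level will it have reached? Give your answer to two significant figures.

roughly 6.1

Doubling time ≈ 70/0.6 = 116.67 years.
274 years is 274/116.67 ≈ 2.35 doublings, a factor of 2^2.35 ≈ 5.10.
1.2 × 5.10 ≈ 6.1.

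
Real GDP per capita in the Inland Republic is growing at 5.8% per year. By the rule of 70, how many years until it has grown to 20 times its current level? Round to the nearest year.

At 5.8% it doubles every 70/5.8 ≈ 12.07 years.
20× is log₂ 20 ≈ 4.32 doublings, so ≈ 4.32 × 12.07 = 52 years.

roughly 52 years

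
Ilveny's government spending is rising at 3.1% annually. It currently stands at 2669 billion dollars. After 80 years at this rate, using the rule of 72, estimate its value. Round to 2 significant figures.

around 29000 billion dollars

Doubling time ≈ 72/3.1 = 23.23 years.
80 years is 80/23.23 ≈ 3.44 doublings, a factor of 2^3.44 ≈ 10.85.
2669 × 10.85 ≈ 29000 billion dollars.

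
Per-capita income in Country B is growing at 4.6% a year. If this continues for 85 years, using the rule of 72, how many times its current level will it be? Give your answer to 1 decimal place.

Doubling time ≈ 72/4.6 = 15.65 years.
85 years / 15.65 ≈ 5.43 doublings → factor 2^5.43 ≈ 43.1.

≈ 43.1 times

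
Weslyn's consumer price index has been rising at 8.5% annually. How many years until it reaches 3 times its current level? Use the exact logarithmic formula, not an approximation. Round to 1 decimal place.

t = ln(3) / ln(1 + 0.085) = 1.0986 / 0.081580 ≈ 13.47.

13.5 years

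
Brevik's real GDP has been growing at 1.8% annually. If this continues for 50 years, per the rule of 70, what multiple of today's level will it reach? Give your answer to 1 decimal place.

Doubles every ≈ 38.89 years (70/1.8).
50 years is 1.29 doublings; 2^1.29 ≈ 2.4×.

about 2.4 times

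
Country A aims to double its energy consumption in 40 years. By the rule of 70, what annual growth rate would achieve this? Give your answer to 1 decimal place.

approximately 1.8% annually

70 / 40 ≈ 1.75, so about 1.8% annually.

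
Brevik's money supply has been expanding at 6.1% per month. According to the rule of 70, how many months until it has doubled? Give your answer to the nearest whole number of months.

At 6.1%, doubling takes about 70/6.1 = 11.48 months.

≈ 11 months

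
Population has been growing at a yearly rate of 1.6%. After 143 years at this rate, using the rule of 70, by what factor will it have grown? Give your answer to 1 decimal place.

approximately 9.6 times

Doubles every ≈ 43.75 years (70/1.6).
143 years is 3.27 doublings; 2^3.27 ≈ 9.6×.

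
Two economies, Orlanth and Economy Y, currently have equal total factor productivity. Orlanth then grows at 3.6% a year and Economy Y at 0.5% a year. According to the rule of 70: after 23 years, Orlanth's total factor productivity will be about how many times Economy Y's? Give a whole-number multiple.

roughly 2 times

Orlanth pulls ahead at 3.1 pp per year, so the ratio doubles every 70/3.1 ≈ 22.58 years.
In 23 years that's 1.02 doublings: 2^1.02 ≈ 2.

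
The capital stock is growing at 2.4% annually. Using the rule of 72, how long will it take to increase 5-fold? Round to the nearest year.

about 70 years

Doubling time ≈ 72/2.4 = 30.00 years.
5× is log₂ 5 ≈ 2.32 doublings, so ≈ 2.32 × 30.00 = 70 years.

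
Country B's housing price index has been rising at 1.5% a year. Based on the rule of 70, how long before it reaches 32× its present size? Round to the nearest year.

about 233 years

At 1.5% it doubles every 70/1.5 ≈ 46.67 years.
32× is 5 doublings, so 5 × 46.67 ≈ 233 years.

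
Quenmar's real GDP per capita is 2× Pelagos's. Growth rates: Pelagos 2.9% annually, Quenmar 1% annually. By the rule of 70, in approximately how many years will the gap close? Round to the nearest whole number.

Pelagos gains on Quenmar at 2.9% − 1% = 1.9 points a year.
At that relative rate the gap halves every 70/1.9 ≈ 36.84 years.
A 2× gap closes after 1 halving: 1 × 36.84 ≈ 37 years.

roughly 37 years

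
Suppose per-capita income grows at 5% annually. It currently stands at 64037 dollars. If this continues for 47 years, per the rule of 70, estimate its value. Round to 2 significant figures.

roughly 660000 dollars

It doubles every 70/5 ≈ 14.00 years, so 47 years is 3.36 doublings.
2^3.36 ≈ 10.27; 64037 × 10.27 ≈ 660000 dollars.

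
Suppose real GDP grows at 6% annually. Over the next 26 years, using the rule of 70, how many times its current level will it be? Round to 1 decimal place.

Doubling time ≈ 70/6 = 11.67 years.
26 years / 11.67 ≈ 2.23 doublings → factor 2^2.23 ≈ 4.7.

roughly 4.7 times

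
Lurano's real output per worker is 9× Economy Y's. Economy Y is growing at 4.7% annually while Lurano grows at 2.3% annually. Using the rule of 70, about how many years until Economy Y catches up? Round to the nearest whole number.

≈ 92 years

What matters is the difference: 2.4 pp.
Rule of 70 on the gap: the ratio halves every 70/2.4 ≈ 29.17 years.
A 9× gap takes log₂(9) ≈ 3.17 halvings to close: 3.17 × 29.17 ≈ 92 years.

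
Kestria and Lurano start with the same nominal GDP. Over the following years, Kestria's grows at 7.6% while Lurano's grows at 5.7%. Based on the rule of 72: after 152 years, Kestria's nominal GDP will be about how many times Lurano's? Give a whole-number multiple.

Rate gap = 7.6% − 5.7% = 1.9 points.
The ratio doubles every 72/1.9 ≈ 37.89 years.
152/37.89 ≈ 4.01 doublings → ratio ≈ 2^4.01 ≈ 16.

around 16 times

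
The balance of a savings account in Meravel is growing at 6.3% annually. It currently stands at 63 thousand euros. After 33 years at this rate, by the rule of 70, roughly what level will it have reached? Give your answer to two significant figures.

about 490 thousand euros

It doubles every 70/6.3 ≈ 11.11 years, so 33 years is 2.97 doublings.
2^2.97 ≈ 7.84; 63 × 7.84 ≈ 490 thousand euros.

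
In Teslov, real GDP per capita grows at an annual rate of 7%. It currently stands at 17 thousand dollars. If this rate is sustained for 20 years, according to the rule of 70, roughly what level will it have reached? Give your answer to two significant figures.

≈ 68 thousand dollars

Doubling time ≈ 70/7 = 10.00 years.
20 years is 20/10.00 ≈ 2.00 doublings, a factor of 2^2.00 ≈ 4.00.
17 × 4.00 ≈ 68 thousand dollars.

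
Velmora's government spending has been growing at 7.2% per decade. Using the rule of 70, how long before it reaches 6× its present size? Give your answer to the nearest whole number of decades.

Doubling time ≈ 70/7.2 = 9.72 decades.
6× is log₂ 6 ≈ 2.58 doublings, so ≈ 2.58 × 9.72 = 25 decades.

≈ 25 decades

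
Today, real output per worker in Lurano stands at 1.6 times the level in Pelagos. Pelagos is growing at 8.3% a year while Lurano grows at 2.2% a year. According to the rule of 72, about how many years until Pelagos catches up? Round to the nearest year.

about 8 years

Pelagos gains on Lurano at 8.3% − 2.2% = 6.1 points a year.
At that relative rate the gap halves every 72/6.1 ≈ 11.80 years.
A 1.6 times gap takes log₂(1.6) ≈ 0.68 halvings to close: 0.68 × 11.80 ≈ 8 years.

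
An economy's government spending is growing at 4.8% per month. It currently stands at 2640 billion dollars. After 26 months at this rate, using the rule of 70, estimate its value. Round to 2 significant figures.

9100 billion dollars

Doubling time ≈ 70/4.8 = 14.58 months.
26 months is 26/14.58 ≈ 1.78 doublings, a factor of 2^1.78 ≈ 3.43.
2640 × 3.43 ≈ 9100 billion dollars.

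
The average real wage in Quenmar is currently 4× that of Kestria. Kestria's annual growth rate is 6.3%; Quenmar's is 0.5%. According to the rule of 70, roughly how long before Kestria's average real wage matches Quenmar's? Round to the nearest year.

What matters is the difference: 5.8 pp.
Rule of 70 on the gap: the ratio halves every 70/5.8 ≈ 12.07 years.
A 4× gap closes after 2 halvings: 2 × 12.07 ≈ 24 years.

24 years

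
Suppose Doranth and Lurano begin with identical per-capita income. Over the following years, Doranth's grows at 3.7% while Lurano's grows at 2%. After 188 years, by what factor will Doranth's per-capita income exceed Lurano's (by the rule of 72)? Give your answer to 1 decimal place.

≈ 21.7 times

Doranth pulls ahead at 1.7 pp per year, so the ratio doubles every 72/1.7 ≈ 42.35 years.
In 188 years that's 4.44 doublings: 2^4.44 ≈ 21.7.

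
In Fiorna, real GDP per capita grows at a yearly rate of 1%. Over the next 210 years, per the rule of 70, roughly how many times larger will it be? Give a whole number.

roughly 8 times

70/1 ≈ 70.00 years per doubling.
210 years fits 3 doublings: 2^3 = 8.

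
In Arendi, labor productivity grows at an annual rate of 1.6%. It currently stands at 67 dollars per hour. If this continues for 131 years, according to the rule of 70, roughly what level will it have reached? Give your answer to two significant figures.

≈ 530 dollars per hour

It doubles every 70/1.6 ≈ 43.75 years, so 131 years is 2.99 doublings.
2^2.99 ≈ 7.94; 67 × 7.94 ≈ 530 dollars per hour.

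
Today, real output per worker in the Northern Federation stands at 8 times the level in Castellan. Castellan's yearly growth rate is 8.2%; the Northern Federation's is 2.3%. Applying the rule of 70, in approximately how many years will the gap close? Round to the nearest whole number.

approximately 36 years

The growth-rate gap is 8.2% − 2.3% = 5.9 percentage points.
So the ratio between them halves every 70/5.9 ≈ 11.86 years.
An 8 times gap closes after 3 halvings: 3 × 11.86 ≈ 36 years.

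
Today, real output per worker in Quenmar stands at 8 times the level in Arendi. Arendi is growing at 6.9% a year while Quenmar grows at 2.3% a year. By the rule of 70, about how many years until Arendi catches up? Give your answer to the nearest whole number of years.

≈ 46 years

Arendi gains on Quenmar at 6.9% − 2.3% = 4.6 points a year.
At that relative rate the gap halves every 70/4.6 ≈ 15.22 years.
An 8 times gap closes after 3 halvings: 3 × 15.22 ≈ 46 years.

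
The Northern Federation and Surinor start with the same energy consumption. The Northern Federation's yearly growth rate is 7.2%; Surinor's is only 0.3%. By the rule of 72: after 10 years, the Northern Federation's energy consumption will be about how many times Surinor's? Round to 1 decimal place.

Only the 6.9-point difference matters.
72/6.9 ≈ 10.43 years per doubling of the ratio; 10 years gives 0.96 doublings, so ≈ 1.9×.

roughly 1.9 times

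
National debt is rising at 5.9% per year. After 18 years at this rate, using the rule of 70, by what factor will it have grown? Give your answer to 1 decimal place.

≈ 2.9 times

Doubling time ≈ 70/5.9 = 11.86 years.
18 years / 11.86 ≈ 1.52 doublings → factor 2^1.52 ≈ 2.9.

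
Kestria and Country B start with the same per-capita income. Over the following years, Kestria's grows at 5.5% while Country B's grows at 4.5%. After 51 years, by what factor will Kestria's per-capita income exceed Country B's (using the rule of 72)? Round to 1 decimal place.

≈ 1.6 times

Rate gap = 5.5% − 4.5% = 1 point.
The ratio doubles every 72/1 ≈ 72.00 years.
51/72.00 ≈ 0.71 doublings → ratio ≈ 2^0.71 ≈ 1.6.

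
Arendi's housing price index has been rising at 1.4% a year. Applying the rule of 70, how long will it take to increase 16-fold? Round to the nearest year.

Doubling time ≈ 70/1.4 = 50.00 years.
Getting to 16× needs 4 doublings: 4 × 50.00 ≈ 200 years.

200 years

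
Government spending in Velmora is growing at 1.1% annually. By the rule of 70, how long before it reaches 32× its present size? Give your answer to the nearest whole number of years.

One doubling takes 70/1.1 = 63.64 years.
32× is 5 doublings, so 5 × 63.64 ≈ 318 years.

about 318 years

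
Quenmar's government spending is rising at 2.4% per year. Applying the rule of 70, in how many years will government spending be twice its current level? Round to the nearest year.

approximately 29 years

At 2.4%, doubling takes about 70/2.4 = 29.17 years.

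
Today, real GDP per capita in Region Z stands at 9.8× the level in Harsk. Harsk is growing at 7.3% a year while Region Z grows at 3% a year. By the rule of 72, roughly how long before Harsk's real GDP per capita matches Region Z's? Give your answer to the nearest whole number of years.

around 55 years

Harsk gains on Region Z at 7.3% − 3% = 4.3 points a year.
At that relative rate the gap halves every 72/4.3 ≈ 16.74 years.
A 9.8× gap takes log₂(9.8) ≈ 3.29 halvings to close: 3.29 × 16.74 ≈ 55 years.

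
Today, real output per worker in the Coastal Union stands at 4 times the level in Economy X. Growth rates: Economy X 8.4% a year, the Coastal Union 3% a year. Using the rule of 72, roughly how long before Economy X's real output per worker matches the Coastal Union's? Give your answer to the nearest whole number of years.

The growth-rate gap is 8.4% − 3% = 5.4 percentage points.
So the ratio between them halves every 72/5.4 ≈ 13.33 years.
A 4 times gap closes after 2 halvings: 2 × 13.33 ≈ 27 years.

≈ 27 years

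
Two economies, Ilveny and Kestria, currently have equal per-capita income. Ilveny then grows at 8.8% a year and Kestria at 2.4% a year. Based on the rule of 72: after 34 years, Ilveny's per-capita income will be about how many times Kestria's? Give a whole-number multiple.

approximately 8 times

Ilveny pulls ahead at 6.4 pp per year, so the ratio doubles every 72/6.4 ≈ 11.25 years.
In 34 years that's 3.02 doublings: 2^3.02 ≈ 8.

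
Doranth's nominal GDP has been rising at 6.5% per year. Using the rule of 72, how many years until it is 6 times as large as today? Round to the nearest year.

approximately 29 years

At 6.5% it doubles every 72/6.5 ≈ 11.08 years.
Reaching 6× takes log₂(6) ≈ 2.58 doublings.
2.58 × 11.08 ≈ 29 years.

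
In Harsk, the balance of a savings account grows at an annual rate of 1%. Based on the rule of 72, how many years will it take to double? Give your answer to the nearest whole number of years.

72/1 ≈ 72.00, so it doubles roughly every 72 years.

about 72 years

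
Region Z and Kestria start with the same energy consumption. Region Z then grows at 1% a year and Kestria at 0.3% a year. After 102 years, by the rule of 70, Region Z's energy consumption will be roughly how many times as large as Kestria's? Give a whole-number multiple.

Rate gap = 1% − 0.3% = 0.7 points.
The ratio doubles every 70/0.7 ≈ 100.00 years.
102/100.00 ≈ 1.02 doublings → ratio ≈ 2^1.02 ≈ 2.

approximately 2 times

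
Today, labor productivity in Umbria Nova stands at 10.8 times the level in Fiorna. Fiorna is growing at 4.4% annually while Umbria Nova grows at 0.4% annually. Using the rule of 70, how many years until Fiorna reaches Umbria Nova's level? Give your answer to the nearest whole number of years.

Fiorna gains on Umbria Nova at 4.4% − 0.4% = 4 points a year.
At that relative rate the gap halves every 70/4 ≈ 17.50 years.
A 10.8 times gap takes log₂(10.8) ≈ 3.43 halvings to close: 3.43 × 17.50 ≈ 60 years.

about 60 years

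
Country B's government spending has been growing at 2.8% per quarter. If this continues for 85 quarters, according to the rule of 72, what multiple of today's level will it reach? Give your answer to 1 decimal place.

roughly 9.9 times

Doubling time ≈ 72/2.8 = 25.71 quarters.
85 quarters / 25.71 ≈ 3.31 doublings → factor 2^3.31 ≈ 9.9.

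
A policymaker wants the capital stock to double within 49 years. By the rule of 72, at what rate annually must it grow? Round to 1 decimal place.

72 / 49 ≈ 1.47, so about 1.5% annually.

approximately 1.5% annually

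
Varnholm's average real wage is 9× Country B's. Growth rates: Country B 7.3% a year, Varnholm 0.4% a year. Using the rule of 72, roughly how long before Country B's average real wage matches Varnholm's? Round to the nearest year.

What matters is the difference: 6.9 pp.
Rule of 72 on the gap: the ratio halves every 72/6.9 ≈ 10.43 years.
A 9× gap takes log₂(9) ≈ 3.17 halvings to close: 3.17 × 10.43 ≈ 33 years.

33 years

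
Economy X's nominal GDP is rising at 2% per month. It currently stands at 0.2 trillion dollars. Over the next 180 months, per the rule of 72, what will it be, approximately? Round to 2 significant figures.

around 6.4 trillion dollars

It doubles every 72/2 ≈ 36.00 months, so 180 months is 5.00 doublings.
2^5.00 ≈ 32.00; 0.2 × 32.00 ≈ 6.4 trillion dollars.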